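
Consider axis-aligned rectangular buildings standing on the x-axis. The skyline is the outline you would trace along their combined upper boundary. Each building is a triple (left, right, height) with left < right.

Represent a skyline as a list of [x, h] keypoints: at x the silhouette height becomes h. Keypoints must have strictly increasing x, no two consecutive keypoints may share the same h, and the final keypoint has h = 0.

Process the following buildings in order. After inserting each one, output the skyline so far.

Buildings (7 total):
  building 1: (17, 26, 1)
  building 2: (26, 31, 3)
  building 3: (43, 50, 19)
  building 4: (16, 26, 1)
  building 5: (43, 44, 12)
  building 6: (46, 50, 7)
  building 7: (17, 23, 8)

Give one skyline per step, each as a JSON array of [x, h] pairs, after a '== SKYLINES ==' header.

== SKYLINES ==
[[17,1],[26,0]]
[[17,1],[26,3],[31,0]]
[[17,1],[26,3],[31,0],[43,19],[50,0]]
[[16,1],[26,3],[31,0],[43,19],[50,0]]
[[16,1],[26,3],[31,0],[43,19],[50,0]]
[[16,1],[26,3],[31,0],[43,19],[50,0]]
[[16,1],[17,8],[23,1],[26,3],[31,0],[43,19],[50,0]]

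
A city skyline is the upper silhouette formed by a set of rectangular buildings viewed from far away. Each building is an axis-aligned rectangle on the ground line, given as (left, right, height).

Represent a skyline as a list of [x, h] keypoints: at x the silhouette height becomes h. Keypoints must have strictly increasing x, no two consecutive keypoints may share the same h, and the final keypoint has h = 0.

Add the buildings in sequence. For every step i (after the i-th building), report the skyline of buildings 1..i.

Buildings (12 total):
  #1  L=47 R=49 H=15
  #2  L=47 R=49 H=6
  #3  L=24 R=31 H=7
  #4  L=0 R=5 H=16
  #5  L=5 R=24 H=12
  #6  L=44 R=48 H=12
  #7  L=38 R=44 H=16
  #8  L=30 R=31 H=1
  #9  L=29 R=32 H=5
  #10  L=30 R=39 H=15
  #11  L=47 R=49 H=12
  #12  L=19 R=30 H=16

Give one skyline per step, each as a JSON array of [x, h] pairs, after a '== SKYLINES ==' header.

== SKYLINES ==
[[47,15],[49,0]]
[[47,15],[49,0]]
[[24,7],[31,0],[47,15],[49,0]]
[[0,16],[5,0],[24,7],[31,0],[47,15],[49,0]]
[[0,16],[5,12],[24,7],[31,0],[47,15],[49,0]]
[[0,16],[5,12],[24,7],[31,0],[44,12],[47,15],[49,0]]
[[0,16],[5,12],[24,7],[31,0],[38,16],[44,12],[47,15],[49,0]]
[[0,16],[5,12],[24,7],[31,0],[38,16],[44,12],[47,15],[49,0]]
[[0,16],[5,12],[24,7],[31,5],[32,0],[38,16],[44,12],[47,15],[49,0]]
[[0,16],[5,12],[24,7],[30,15],[38,16],[44,12],[47,15],[49,0]]
[[0,16],[5,12],[24,7],[30,15],[38,16],[44,12],[47,15],[49,0]]
[[0,16],[5,12],[19,16],[30,15],[38,16],[44,12],[47,15],[49,0]]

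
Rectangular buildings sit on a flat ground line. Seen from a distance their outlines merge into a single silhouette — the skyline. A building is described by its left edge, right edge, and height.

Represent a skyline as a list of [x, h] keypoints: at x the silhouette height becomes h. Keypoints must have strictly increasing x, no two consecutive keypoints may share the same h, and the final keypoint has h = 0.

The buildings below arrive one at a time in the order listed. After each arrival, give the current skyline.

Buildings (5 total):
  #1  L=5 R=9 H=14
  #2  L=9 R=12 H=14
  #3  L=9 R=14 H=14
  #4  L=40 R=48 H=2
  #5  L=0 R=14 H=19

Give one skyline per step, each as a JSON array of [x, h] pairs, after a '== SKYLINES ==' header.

== SKYLINES ==
[[5,14],[9,0]]
[[5,14],[12,0]]
[[5,14],[14,0]]
[[5,14],[14,0],[40,2],[48,0]]
[[0,19],[14,0],[40,2],[48,0]]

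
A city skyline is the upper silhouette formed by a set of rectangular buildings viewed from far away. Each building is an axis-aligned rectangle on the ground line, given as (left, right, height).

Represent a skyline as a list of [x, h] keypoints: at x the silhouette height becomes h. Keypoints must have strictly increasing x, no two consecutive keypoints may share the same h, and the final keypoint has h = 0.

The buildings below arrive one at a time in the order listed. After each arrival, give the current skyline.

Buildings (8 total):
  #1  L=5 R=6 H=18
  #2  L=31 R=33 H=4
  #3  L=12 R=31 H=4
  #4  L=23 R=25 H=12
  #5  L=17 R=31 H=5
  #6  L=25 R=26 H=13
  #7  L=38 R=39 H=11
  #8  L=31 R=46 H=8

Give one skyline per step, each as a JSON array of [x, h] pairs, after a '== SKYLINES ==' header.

== SKYLINES ==
[[5,18],[6,0]]
[[5,18],[6,0],[31,4],[33,0]]
[[5,18],[6,0],[12,4],[33,0]]
[[5,18],[6,0],[12,4],[23,12],[25,4],[33,0]]
[[5,18],[6,0],[12,4],[17,5],[23,12],[25,5],[31,4],[33,0]]
[[5,18],[6,0],[12,4],[17,5],[23,12],[25,13],[26,5],[31,4],[33,0]]
[[5,18],[6,0],[12,4],[17,5],[23,12],[25,13],[26,5],[31,4],[33,0],[38,11],[39,0]]
[[5,18],[6,0],[12,4],[17,5],[23,12],[25,13],[26,5],[31,8],[38,11],[39,8],[46,0]]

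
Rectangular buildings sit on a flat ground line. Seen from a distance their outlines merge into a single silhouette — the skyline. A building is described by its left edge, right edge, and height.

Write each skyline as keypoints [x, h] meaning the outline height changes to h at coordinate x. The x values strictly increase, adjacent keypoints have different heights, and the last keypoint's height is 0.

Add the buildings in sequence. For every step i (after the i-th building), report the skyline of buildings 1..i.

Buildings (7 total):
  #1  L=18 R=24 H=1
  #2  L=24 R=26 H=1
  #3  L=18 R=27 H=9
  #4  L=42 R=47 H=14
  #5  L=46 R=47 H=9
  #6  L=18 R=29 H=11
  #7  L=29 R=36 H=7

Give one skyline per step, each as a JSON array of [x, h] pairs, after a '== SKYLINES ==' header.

== SKYLINES ==
[[18,1],[24,0]]
[[18,1],[26,0]]
[[18,9],[27,0]]
[[18,9],[27,0],[42,14],[47,0]]
[[18,9],[27,0],[42,14],[47,0]]
[[18,11],[29,0],[42,14],[47,0]]
[[18,11],[29,7],[36,0],[42,14],[47,0]]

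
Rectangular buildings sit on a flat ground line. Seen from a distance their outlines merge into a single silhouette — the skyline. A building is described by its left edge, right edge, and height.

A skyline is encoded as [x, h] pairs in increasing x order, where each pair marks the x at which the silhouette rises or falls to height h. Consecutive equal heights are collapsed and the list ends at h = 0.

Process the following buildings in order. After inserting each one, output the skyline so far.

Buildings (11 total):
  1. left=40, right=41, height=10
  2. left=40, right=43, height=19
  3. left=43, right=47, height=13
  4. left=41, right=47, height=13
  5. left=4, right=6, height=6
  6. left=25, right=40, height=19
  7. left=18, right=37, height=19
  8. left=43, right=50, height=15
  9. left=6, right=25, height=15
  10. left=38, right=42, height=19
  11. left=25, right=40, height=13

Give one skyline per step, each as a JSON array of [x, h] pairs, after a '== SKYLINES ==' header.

== SKYLINES ==
[[40,10],[41,0]]
[[40,19],[43,0]]
[[40,19],[43,13],[47,0]]
[[40,19],[43,13],[47,0]]
[[4,6],[6,0],[40,19],[43,13],[47,0]]
[[4,6],[6,0],[25,19],[43,13],[47,0]]
[[4,6],[6,0],[18,19],[43,13],[47,0]]
[[4,6],[6,0],[18,19],[43,15],[50,0]]
[[4,6],[6,15],[18,19],[43,15],[50,0]]
[[4,6],[6,15],[18,19],[43,15],[50,0]]
[[4,6],[6,15],[18,19],[43,15],[50,0]]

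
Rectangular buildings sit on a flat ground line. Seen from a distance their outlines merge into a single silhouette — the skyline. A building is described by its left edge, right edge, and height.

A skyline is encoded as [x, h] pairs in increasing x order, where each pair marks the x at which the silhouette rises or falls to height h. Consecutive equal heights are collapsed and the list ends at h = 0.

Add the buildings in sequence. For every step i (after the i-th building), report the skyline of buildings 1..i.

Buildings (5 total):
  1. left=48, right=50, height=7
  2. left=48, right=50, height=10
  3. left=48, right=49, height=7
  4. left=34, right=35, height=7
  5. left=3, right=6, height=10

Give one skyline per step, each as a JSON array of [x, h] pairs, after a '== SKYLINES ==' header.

== SKYLINES ==
[[48,7],[50,0]]
[[48,10],[50,0]]
[[48,10],[50,0]]
[[34,7],[35,0],[48,10],[50,0]]
[[3,10],[6,0],[34,7],[35,0],[48,10],[50,0]]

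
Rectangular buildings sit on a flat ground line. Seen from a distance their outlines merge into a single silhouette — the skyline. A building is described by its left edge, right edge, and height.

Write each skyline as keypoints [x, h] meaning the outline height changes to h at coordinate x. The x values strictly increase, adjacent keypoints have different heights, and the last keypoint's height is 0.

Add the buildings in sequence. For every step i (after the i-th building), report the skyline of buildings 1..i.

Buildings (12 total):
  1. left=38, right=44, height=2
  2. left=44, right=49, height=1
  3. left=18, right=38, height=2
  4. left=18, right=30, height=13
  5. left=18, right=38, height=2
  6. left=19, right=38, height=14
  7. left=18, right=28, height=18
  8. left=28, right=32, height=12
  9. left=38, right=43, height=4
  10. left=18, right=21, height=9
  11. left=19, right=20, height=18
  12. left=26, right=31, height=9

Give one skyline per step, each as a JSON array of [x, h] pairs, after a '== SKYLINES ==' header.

== SKYLINES ==
[[38,2],[44,0]]
[[38,2],[44,1],[49,0]]
[[18,2],[44,1],[49,0]]
[[18,13],[30,2],[44,1],[49,0]]
[[18,13],[30,2],[44,1],[49,0]]
[[18,13],[19,14],[38,2],[44,1],[49,0]]
[[18,18],[28,14],[38,2],[44,1],[49,0]]
[[18,18],[28,14],[38,2],[44,1],[49,0]]
[[18,18],[28,14],[38,4],[43,2],[44,1],[49,0]]
[[18,18],[28,14],[38,4],[43,2],[44,1],[49,0]]
[[18,18],[28,14],[38,4],[43,2],[44,1],[49,0]]
[[18,18],[28,14],[38,4],[43,2],[44,1],[49,0]]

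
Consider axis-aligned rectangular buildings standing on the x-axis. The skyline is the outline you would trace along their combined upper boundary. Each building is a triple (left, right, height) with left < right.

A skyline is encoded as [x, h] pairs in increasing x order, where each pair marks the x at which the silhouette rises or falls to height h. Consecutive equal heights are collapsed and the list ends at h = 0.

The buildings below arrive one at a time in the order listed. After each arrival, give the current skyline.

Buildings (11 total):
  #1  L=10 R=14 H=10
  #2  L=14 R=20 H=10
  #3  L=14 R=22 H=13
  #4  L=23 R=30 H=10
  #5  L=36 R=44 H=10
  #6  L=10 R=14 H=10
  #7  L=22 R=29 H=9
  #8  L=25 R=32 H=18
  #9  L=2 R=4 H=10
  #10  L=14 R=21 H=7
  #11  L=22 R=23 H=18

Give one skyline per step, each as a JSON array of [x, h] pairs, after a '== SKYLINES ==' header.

== SKYLINES ==
[[10,10],[14,0]]
[[10,10],[20,0]]
[[10,10],[14,13],[22,0]]
[[10,10],[14,13],[22,0],[23,10],[30,0]]
[[10,10],[14,13],[22,0],[23,10],[30,0],[36,10],[44,0]]
[[10,10],[14,13],[22,0],[23,10],[30,0],[36,10],[44,0]]
[[10,10],[14,13],[22,9],[23,10],[30,0],[36,10],[44,0]]
[[10,10],[14,13],[22,9],[23,10],[25,18],[32,0],[36,10],[44,0]]
[[2,10],[4,0],[10,10],[14,13],[22,9],[23,10],[25,18],[32,0],[36,10],[44,0]]
[[2,10],[4,0],[10,10],[14,13],[22,9],[23,10],[25,18],[32,0],[36,10],[44,0]]
[[2,10],[4,0],[10,10],[14,13],[22,18],[23,10],[25,18],[32,0],[36,10],[44,0]]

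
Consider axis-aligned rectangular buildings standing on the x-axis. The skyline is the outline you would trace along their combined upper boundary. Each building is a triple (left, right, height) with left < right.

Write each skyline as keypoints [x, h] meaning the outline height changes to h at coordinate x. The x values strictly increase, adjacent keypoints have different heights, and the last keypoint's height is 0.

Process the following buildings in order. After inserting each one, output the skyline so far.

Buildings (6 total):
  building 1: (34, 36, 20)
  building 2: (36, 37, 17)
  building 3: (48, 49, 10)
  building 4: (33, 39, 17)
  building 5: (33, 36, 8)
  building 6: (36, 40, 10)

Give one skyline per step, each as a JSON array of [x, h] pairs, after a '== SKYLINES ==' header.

== SKYLINES ==
[[34,20],[36,0]]
[[34,20],[36,17],[37,0]]
[[34,20],[36,17],[37,0],[48,10],[49,0]]
[[33,17],[34,20],[36,17],[39,0],[48,10],[49,0]]
[[33,17],[34,20],[36,17],[39,0],[48,10],[49,0]]
[[33,17],[34,20],[36,17],[39,10],[40,0],[48,10],[49,0]]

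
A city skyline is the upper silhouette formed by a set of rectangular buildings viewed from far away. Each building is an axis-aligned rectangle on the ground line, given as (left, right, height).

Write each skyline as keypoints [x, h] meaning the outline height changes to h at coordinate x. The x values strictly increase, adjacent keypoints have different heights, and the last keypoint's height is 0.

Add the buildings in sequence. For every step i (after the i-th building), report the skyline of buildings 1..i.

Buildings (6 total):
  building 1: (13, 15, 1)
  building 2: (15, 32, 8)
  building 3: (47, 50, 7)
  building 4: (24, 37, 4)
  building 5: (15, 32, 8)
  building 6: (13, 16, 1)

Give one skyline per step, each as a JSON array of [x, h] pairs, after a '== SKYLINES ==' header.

== SKYLINES ==
[[13,1],[15,0]]
[[13,1],[15,8],[32,0]]
[[13,1],[15,8],[32,0],[47,7],[50,0]]
[[13,1],[15,8],[32,4],[37,0],[47,7],[50,0]]
[[13,1],[15,8],[32,4],[37,0],[47,7],[50,0]]
[[13,1],[15,8],[32,4],[37,0],[47,7],[50,0]]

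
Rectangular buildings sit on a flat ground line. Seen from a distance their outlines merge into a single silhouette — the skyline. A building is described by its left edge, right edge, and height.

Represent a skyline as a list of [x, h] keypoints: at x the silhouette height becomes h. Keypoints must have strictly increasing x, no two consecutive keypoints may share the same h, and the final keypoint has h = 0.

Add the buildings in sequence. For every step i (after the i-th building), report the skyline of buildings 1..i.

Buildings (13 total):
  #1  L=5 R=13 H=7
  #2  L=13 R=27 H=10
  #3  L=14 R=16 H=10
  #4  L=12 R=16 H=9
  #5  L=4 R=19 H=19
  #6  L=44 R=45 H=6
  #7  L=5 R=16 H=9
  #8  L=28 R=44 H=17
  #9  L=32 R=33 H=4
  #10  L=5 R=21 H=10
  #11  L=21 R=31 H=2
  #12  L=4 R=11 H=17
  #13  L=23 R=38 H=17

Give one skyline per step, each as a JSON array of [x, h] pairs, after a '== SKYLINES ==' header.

== SKYLINES ==
[[5,7],[13,0]]
[[5,7],[13,10],[27,0]]
[[5,7],[13,10],[27,0]]
[[5,7],[12,9],[13,10],[27,0]]
[[4,19],[19,10],[27,0]]
[[4,19],[19,10],[27,0],[44,6],[45,0]]
[[4,19],[19,10],[27,0],[44,6],[45,0]]
[[4,19],[19,10],[27,0],[28,17],[44,6],[45,0]]
[[4,19],[19,10],[27,0],[28,17],[44,6],[45,0]]
[[4,19],[19,10],[27,0],[28,17],[44,6],[45,0]]
[[4,19],[19,10],[27,2],[28,17],[44,6],[45,0]]
[[4,19],[19,10],[27,2],[28,17],[44,6],[45,0]]
[[4,19],[19,10],[23,17],[44,6],[45,0]]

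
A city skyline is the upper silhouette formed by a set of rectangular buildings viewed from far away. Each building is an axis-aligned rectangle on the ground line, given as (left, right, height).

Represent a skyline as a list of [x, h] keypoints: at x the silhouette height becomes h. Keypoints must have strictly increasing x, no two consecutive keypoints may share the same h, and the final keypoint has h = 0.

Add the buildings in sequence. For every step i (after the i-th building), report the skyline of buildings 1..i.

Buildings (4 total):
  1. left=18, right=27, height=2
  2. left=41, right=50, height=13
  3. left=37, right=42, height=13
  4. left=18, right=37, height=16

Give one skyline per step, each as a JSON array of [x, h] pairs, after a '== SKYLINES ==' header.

== SKYLINES ==
[[18,2],[27,0]]
[[18,2],[27,0],[41,13],[50,0]]
[[18,2],[27,0],[37,13],[50,0]]
[[18,16],[37,13],[50,0]]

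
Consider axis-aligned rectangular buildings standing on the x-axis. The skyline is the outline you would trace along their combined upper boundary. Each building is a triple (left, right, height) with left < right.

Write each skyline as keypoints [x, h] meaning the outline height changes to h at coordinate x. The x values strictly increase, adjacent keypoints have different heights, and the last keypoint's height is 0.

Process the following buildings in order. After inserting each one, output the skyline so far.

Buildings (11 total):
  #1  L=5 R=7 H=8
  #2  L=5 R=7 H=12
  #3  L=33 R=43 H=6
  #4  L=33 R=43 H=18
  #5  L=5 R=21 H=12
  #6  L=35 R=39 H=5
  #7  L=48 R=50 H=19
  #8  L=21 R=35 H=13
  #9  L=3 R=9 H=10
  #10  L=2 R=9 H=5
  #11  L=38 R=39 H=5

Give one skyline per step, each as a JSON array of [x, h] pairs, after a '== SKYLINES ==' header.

== SKYLINES ==
[[5,8],[7,0]]
[[5,12],[7,0]]
[[5,12],[7,0],[33,6],[43,0]]
[[5,12],[7,0],[33,18],[43,0]]
[[5,12],[21,0],[33,18],[43,0]]
[[5,12],[21,0],[33,18],[43,0]]
[[5,12],[21,0],[33,18],[43,0],[48,19],[50,0]]
[[5,12],[21,13],[33,18],[43,0],[48,19],[50,0]]
[[3,10],[5,12],[21,13],[33,18],[43,0],[48,19],[50,0]]
[[2,5],[3,10],[5,12],[21,13],[33,18],[43,0],[48,19],[50,0]]
[[2,5],[3,10],[5,12],[21,13],[33,18],[43,0],[48,19],[50,0]]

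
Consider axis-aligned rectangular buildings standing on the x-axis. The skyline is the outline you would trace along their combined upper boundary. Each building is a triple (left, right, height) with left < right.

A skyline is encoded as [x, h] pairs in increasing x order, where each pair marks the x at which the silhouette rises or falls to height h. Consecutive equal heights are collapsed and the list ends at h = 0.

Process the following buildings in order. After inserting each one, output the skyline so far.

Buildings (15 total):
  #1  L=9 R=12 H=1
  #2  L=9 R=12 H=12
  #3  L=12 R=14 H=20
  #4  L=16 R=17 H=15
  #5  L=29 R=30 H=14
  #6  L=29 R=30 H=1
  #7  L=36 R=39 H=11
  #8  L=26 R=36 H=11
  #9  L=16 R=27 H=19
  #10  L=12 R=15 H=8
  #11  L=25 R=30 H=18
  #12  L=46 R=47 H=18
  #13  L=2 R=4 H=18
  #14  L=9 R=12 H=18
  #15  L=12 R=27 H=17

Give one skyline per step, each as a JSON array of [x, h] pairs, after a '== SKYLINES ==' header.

== SKYLINES ==
[[9,1],[12,0]]
[[9,12],[12,0]]
[[9,12],[12,20],[14,0]]
[[9,12],[12,20],[14,0],[16,15],[17,0]]
[[9,12],[12,20],[14,0],[16,15],[17,0],[29,14],[30,0]]
[[9,12],[12,20],[14,0],[16,15],[17,0],[29,14],[30,0]]
[[9,12],[12,20],[14,0],[16,15],[17,0],[29,14],[30,0],[36,11],[39,0]]
[[9,12],[12,20],[14,0],[16,15],[17,0],[26,11],[29,14],[30,11],[39,0]]
[[9,12],[12,20],[14,0],[16,19],[27,11],[29,14],[30,11],[39,0]]
[[9,12],[12,20],[14,8],[15,0],[16,19],[27,11],[29,14],[30,11],[39,0]]
[[9,12],[12,20],[14,8],[15,0],[16,19],[27,18],[30,11],[39,0]]
[[9,12],[12,20],[14,8],[15,0],[16,19],[27,18],[30,11],[39,0],[46,18],[47,0]]
[[2,18],[4,0],[9,12],[12,20],[14,8],[15,0],[16,19],[27,18],[30,11],[39,0],[46,18],[47,0]]
[[2,18],[4,0],[9,18],[12,20],[14,8],[15,0],[16,19],[27,18],[30,11],[39,0],[46,18],[47,0]]
[[2,18],[4,0],[9,18],[12,20],[14,17],[16,19],[27,18],[30,11],[39,0],[46,18],[47,0]]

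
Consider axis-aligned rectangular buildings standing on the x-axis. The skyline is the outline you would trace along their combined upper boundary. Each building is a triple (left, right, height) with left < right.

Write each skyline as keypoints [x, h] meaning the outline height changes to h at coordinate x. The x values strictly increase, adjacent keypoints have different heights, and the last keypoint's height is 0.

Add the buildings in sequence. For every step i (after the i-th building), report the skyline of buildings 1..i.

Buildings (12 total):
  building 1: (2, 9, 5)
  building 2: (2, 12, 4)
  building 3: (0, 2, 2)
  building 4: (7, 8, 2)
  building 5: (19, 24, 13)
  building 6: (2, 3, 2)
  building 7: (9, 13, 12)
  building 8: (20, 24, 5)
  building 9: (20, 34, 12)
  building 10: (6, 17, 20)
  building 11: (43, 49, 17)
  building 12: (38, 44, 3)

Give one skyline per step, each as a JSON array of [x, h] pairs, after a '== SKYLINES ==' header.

== SKYLINES ==
[[2,5],[9,0]]
[[2,5],[9,4],[12,0]]
[[0,2],[2,5],[9,4],[12,0]]
[[0,2],[2,5],[9,4],[12,0]]
[[0,2],[2,5],[9,4],[12,0],[19,13],[24,0]]
[[0,2],[2,5],[9,4],[12,0],[19,13],[24,0]]
[[0,2],[2,5],[9,12],[13,0],[19,13],[24,0]]
[[0,2],[2,5],[9,12],[13,0],[19,13],[24,0]]
[[0,2],[2,5],[9,12],[13,0],[19,13],[24,12],[34,0]]
[[0,2],[2,5],[6,20],[17,0],[19,13],[24,12],[34,0]]
[[0,2],[2,5],[6,20],[17,0],[19,13],[24,12],[34,0],[43,17],[49,0]]
[[0,2],[2,5],[6,20],[17,0],[19,13],[24,12],[34,0],[38,3],[43,17],[49,0]]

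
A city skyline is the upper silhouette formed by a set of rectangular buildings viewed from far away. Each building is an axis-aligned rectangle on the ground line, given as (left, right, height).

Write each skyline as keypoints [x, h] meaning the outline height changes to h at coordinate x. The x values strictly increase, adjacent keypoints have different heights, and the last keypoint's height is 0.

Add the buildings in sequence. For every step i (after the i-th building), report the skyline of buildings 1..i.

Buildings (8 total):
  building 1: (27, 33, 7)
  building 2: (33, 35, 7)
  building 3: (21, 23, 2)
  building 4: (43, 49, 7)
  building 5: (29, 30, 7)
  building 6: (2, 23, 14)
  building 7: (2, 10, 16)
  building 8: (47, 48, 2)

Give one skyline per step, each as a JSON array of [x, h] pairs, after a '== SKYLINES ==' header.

== SKYLINES ==
[[27,7],[33,0]]
[[27,7],[35,0]]
[[21,2],[23,0],[27,7],[35,0]]
[[21,2],[23,0],[27,7],[35,0],[43,7],[49,0]]
[[21,2],[23,0],[27,7],[35,0],[43,7],[49,0]]
[[2,14],[23,0],[27,7],[35,0],[43,7],[49,0]]
[[2,16],[10,14],[23,0],[27,7],[35,0],[43,7],[49,0]]
[[2,16],[10,14],[23,0],[27,7],[35,0],[43,7],[49,0]]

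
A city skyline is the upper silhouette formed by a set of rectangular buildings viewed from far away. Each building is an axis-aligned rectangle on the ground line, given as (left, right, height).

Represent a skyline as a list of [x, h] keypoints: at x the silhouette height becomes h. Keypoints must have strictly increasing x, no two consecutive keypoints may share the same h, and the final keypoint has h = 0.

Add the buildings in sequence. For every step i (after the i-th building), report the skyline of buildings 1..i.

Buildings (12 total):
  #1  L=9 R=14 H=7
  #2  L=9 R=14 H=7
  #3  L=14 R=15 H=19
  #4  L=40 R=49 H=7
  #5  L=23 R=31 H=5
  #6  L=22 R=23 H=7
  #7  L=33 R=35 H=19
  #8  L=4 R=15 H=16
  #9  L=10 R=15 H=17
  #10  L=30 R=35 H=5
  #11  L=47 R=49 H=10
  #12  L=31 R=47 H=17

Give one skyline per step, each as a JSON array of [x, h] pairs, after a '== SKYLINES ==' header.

== SKYLINES ==
[[9,7],[14,0]]
[[9,7],[14,0]]
[[9,7],[14,19],[15,0]]
[[9,7],[14,19],[15,0],[40,7],[49,0]]
[[9,7],[14,19],[15,0],[23,5],[31,0],[40,7],[49,0]]
[[9,7],[14,19],[15,0],[22,7],[23,5],[31,0],[40,7],[49,0]]
[[9,7],[14,19],[15,0],[22,7],[23,5],[31,0],[33,19],[35,0],[40,7],[49,0]]
[[4,16],[14,19],[15,0],[22,7],[23,5],[31,0],[33,19],[35,0],[40,7],[49,0]]
[[4,16],[10,17],[14,19],[15,0],[22,7],[23,5],[31,0],[33,19],[35,0],[40,7],[49,0]]
[[4,16],[10,17],[14,19],[15,0],[22,7],[23,5],[33,19],[35,0],[40,7],[49,0]]
[[4,16],[10,17],[14,19],[15,0],[22,7],[23,5],[33,19],[35,0],[40,7],[47,10],[49,0]]
[[4,16],[10,17],[14,19],[15,0],[22,7],[23,5],[31,17],[33,19],[35,17],[47,10],[49,0]]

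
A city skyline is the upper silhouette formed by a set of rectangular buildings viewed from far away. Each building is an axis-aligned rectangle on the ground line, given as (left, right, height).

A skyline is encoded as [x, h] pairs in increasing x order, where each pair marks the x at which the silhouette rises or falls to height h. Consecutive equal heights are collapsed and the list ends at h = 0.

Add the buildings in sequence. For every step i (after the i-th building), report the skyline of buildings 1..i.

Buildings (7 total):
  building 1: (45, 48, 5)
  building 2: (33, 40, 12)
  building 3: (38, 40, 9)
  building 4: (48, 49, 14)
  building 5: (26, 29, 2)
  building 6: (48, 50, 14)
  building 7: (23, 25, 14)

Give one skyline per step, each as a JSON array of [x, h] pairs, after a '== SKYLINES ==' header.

== SKYLINES ==
[[45,5],[48,0]]
[[33,12],[40,0],[45,5],[48,0]]
[[33,12],[40,0],[45,5],[48,0]]
[[33,12],[40,0],[45,5],[48,14],[49,0]]
[[26,2],[29,0],[33,12],[40,0],[45,5],[48,14],[49,0]]
[[26,2],[29,0],[33,12],[40,0],[45,5],[48,14],[50,0]]
[[23,14],[25,0],[26,2],[29,0],[33,12],[40,0],[45,5],[48,14],[50,0]]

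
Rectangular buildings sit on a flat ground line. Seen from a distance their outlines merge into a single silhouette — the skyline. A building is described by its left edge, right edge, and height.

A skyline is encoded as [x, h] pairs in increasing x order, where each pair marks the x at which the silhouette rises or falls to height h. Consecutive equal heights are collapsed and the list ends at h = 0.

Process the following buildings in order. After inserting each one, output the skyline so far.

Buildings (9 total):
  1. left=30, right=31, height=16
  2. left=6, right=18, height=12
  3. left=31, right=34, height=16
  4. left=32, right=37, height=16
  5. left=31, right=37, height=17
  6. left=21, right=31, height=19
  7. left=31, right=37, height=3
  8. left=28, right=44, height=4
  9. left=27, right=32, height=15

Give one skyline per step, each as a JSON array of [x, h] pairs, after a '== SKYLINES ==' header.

== SKYLINES ==
[[30,16],[31,0]]
[[6,12],[18,0],[30,16],[31,0]]
[[6,12],[18,0],[30,16],[34,0]]
[[6,12],[18,0],[30,16],[37,0]]
[[6,12],[18,0],[30,16],[31,17],[37,0]]
[[6,12],[18,0],[21,19],[31,17],[37,0]]
[[6,12],[18,0],[21,19],[31,17],[37,0]]
[[6,12],[18,0],[21,19],[31,17],[37,4],[44,0]]
[[6,12],[18,0],[21,19],[31,17],[37,4],[44,0]]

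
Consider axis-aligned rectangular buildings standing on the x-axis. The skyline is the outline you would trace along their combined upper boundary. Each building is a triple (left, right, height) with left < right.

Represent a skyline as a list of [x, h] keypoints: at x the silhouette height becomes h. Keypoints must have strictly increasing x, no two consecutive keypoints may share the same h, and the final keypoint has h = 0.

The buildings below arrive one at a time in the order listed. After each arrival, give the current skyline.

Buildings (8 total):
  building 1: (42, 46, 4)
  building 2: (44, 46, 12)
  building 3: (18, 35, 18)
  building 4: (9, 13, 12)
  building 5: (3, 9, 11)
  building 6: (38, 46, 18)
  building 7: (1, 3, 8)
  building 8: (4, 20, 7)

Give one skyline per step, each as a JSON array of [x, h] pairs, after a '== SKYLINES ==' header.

== SKYLINES ==
[[42,4],[46,0]]
[[42,4],[44,12],[46,0]]
[[18,18],[35,0],[42,4],[44,12],[46,0]]
[[9,12],[13,0],[18,18],[35,0],[42,4],[44,12],[46,0]]
[[3,11],[9,12],[13,0],[18,18],[35,0],[42,4],[44,12],[46,0]]
[[3,11],[9,12],[13,0],[18,18],[35,0],[38,18],[46,0]]
[[1,8],[3,11],[9,12],[13,0],[18,18],[35,0],[38,18],[46,0]]
[[1,8],[3,11],[9,12],[13,7],[18,18],[35,0],[38,18],[46,0]]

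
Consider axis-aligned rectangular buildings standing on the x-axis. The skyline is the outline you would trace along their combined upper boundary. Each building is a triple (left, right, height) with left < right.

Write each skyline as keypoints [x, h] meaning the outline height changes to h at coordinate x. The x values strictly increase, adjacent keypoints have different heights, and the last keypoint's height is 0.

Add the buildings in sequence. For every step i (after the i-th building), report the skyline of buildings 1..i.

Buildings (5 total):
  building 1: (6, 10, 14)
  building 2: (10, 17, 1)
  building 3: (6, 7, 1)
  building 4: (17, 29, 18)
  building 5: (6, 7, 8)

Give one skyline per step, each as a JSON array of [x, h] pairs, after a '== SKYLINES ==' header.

== SKYLINES ==
[[6,14],[10,0]]
[[6,14],[10,1],[17,0]]
[[6,14],[10,1],[17,0]]
[[6,14],[10,1],[17,18],[29,0]]
[[6,14],[10,1],[17,18],[29,0]]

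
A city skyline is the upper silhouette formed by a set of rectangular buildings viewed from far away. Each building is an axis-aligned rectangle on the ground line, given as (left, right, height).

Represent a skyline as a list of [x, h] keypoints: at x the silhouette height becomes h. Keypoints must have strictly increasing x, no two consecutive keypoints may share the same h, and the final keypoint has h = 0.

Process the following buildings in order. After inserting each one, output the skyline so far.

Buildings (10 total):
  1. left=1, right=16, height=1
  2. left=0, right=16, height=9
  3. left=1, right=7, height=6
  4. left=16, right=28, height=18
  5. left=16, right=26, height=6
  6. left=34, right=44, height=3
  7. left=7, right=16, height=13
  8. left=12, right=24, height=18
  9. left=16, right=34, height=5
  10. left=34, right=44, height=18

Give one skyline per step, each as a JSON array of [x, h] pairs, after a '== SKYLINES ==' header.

== SKYLINES ==
[[1,1],[16,0]]
[[0,9],[16,0]]
[[0,9],[16,0]]
[[0,9],[16,18],[28,0]]
[[0,9],[16,18],[28,0]]
[[0,9],[16,18],[28,0],[34,3],[44,0]]
[[0,9],[7,13],[16,18],[28,0],[34,3],[44,0]]
[[0,9],[7,13],[12,18],[28,0],[34,3],[44,0]]
[[0,9],[7,13],[12,18],[28,5],[34,3],[44,0]]
[[0,9],[7,13],[12,18],[28,5],[34,18],[44,0]]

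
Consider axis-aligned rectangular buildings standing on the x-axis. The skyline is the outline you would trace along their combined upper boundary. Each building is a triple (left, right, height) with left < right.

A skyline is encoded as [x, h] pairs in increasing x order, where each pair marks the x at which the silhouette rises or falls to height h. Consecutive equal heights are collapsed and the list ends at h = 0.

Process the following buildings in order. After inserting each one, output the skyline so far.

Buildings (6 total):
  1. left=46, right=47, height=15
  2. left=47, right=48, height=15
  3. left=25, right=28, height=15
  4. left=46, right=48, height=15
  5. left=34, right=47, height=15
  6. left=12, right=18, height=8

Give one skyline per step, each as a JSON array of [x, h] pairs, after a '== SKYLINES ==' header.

== SKYLINES ==
[[46,15],[47,0]]
[[46,15],[48,0]]
[[25,15],[28,0],[46,15],[48,0]]
[[25,15],[28,0],[46,15],[48,0]]
[[25,15],[28,0],[34,15],[48,0]]
[[12,8],[18,0],[25,15],[28,0],[34,15],[48,0]]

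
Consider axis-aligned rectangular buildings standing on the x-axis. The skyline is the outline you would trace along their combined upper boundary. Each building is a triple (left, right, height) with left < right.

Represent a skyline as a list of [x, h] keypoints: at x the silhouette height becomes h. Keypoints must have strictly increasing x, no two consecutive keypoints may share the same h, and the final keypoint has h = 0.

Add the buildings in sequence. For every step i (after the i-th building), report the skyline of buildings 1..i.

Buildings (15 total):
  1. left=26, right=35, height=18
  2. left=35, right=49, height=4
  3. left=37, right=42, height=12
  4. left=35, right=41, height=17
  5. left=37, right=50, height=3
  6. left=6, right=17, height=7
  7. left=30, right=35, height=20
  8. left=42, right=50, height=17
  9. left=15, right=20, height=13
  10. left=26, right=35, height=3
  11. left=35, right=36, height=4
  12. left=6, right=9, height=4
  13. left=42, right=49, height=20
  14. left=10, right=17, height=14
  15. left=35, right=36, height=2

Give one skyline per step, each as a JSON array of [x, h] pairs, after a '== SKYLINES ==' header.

== SKYLINES ==
[[26,18],[35,0]]
[[26,18],[35,4],[49,0]]
[[26,18],[35,4],[37,12],[42,4],[49,0]]
[[26,18],[35,17],[41,12],[42,4],[49,0]]
[[26,18],[35,17],[41,12],[42,4],[49,3],[50,0]]
[[6,7],[17,0],[26,18],[35,17],[41,12],[42,4],[49,3],[50,0]]
[[6,7],[17,0],[26,18],[30,20],[35,17],[41,12],[42,4],[49,3],[50,0]]
[[6,7],[17,0],[26,18],[30,20],[35,17],[41,12],[42,17],[50,0]]
[[6,7],[15,13],[20,0],[26,18],[30,20],[35,17],[41,12],[42,17],[50,0]]
[[6,7],[15,13],[20,0],[26,18],[30,20],[35,17],[41,12],[42,17],[50,0]]
[[6,7],[15,13],[20,0],[26,18],[30,20],[35,17],[41,12],[42,17],[50,0]]
[[6,7],[15,13],[20,0],[26,18],[30,20],[35,17],[41,12],[42,17],[50,0]]
[[6,7],[15,13],[20,0],[26,18],[30,20],[35,17],[41,12],[42,20],[49,17],[50,0]]
[[6,7],[10,14],[17,13],[20,0],[26,18],[30,20],[35,17],[41,12],[42,20],[49,17],[50,0]]
[[6,7],[10,14],[17,13],[20,0],[26,18],[30,20],[35,17],[41,12],[42,20],[49,17],[50,0]]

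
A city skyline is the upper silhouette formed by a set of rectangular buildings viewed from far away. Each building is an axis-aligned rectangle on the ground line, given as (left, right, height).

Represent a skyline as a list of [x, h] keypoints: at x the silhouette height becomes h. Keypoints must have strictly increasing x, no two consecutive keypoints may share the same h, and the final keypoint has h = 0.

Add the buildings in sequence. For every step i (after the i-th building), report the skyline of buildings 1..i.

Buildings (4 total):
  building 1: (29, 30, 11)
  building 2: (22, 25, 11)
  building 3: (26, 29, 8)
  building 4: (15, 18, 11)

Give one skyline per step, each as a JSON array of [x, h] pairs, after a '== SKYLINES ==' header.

== SKYLINES ==
[[29,11],[30,0]]
[[22,11],[25,0],[29,11],[30,0]]
[[22,11],[25,0],[26,8],[29,11],[30,0]]
[[15,11],[18,0],[22,11],[25,0],[26,8],[29,11],[30,0]]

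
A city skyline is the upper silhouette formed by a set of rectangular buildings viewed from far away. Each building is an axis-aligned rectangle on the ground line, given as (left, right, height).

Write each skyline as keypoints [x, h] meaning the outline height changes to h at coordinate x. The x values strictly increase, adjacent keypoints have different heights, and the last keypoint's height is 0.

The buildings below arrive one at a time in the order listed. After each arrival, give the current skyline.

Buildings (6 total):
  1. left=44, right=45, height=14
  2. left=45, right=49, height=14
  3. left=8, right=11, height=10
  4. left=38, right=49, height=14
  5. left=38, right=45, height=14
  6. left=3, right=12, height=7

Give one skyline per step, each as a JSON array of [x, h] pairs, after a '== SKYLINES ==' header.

== SKYLINES ==
[[44,14],[45,0]]
[[44,14],[49,0]]
[[8,10],[11,0],[44,14],[49,0]]
[[8,10],[11,0],[38,14],[49,0]]
[[8,10],[11,0],[38,14],[49,0]]
[[3,7],[8,10],[11,7],[12,0],[38,14],[49,0]]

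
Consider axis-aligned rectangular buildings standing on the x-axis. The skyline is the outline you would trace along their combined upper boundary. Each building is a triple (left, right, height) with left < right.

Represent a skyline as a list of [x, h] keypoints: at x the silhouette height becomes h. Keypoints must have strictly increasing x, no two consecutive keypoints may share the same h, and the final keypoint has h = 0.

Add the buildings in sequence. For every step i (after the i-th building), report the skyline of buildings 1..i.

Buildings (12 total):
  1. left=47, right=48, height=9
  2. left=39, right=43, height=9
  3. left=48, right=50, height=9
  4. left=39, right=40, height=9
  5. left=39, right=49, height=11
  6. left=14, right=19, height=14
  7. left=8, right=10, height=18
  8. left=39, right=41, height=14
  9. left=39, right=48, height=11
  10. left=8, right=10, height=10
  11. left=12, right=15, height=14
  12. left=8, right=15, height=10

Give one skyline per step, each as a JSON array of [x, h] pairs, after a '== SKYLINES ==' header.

== SKYLINES ==
[[47,9],[48,0]]
[[39,9],[43,0],[47,9],[48,0]]
[[39,9],[43,0],[47,9],[50,0]]
[[39,9],[43,0],[47,9],[50,0]]
[[39,11],[49,9],[50,0]]
[[14,14],[19,0],[39,11],[49,9],[50,0]]
[[8,18],[10,0],[14,14],[19,0],[39,11],[49,9],[50,0]]
[[8,18],[10,0],[14,14],[19,0],[39,14],[41,11],[49,9],[50,0]]
[[8,18],[10,0],[14,14],[19,0],[39,14],[41,11],[49,9],[50,0]]
[[8,18],[10,0],[14,14],[19,0],[39,14],[41,11],[49,9],[50,0]]
[[8,18],[10,0],[12,14],[19,0],[39,14],[41,11],[49,9],[50,0]]
[[8,18],[10,10],[12,14],[19,0],[39,14],[41,11],[49,9],[50,0]]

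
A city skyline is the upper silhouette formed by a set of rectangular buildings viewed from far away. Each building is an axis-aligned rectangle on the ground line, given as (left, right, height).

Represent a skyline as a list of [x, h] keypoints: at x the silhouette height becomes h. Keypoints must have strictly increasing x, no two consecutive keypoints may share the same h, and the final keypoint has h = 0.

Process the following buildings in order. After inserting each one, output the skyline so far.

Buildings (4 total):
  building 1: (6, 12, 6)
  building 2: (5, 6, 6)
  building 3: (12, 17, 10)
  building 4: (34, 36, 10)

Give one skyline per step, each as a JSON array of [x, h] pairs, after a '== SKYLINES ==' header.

== SKYLINES ==
[[6,6],[12,0]]
[[5,6],[12,0]]
[[5,6],[12,10],[17,0]]
[[5,6],[12,10],[17,0],[34,10],[36,0]]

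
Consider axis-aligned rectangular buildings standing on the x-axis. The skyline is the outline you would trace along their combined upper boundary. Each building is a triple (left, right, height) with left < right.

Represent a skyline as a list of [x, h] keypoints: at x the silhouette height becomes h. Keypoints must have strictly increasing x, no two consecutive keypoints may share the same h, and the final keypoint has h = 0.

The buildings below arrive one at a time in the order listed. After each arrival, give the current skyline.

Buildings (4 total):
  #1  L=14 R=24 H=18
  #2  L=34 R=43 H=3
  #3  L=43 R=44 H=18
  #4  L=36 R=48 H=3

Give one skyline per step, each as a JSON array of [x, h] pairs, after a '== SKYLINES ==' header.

== SKYLINES ==
[[14,18],[24,0]]
[[14,18],[24,0],[34,3],[43,0]]
[[14,18],[24,0],[34,3],[43,18],[44,0]]
[[14,18],[24,0],[34,3],[43,18],[44,3],[48,0]]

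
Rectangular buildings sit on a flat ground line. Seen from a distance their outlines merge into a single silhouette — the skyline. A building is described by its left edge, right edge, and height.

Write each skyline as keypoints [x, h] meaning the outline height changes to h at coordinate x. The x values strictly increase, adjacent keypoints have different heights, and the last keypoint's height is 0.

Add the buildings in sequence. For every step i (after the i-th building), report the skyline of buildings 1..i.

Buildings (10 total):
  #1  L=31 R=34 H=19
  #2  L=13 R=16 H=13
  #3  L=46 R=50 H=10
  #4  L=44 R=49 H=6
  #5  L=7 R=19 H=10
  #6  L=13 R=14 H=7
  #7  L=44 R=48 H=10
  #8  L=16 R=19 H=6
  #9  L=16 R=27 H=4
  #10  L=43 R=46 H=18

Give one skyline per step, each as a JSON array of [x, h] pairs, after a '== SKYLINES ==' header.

== SKYLINES ==
[[31,19],[34,0]]
[[13,13],[16,0],[31,19],[34,0]]
[[13,13],[16,0],[31,19],[34,0],[46,10],[50,0]]
[[13,13],[16,0],[31,19],[34,0],[44,6],[46,10],[50,0]]
[[7,10],[13,13],[16,10],[19,0],[31,19],[34,0],[44,6],[46,10],[50,0]]
[[7,10],[13,13],[16,10],[19,0],[31,19],[34,0],[44,6],[46,10],[50,0]]
[[7,10],[13,13],[16,10],[19,0],[31,19],[34,0],[44,10],[50,0]]
[[7,10],[13,13],[16,10],[19,0],[31,19],[34,0],[44,10],[50,0]]
[[7,10],[13,13],[16,10],[19,4],[27,0],[31,19],[34,0],[44,10],[50,0]]
[[7,10],[13,13],[16,10],[19,4],[27,0],[31,19],[34,0],[43,18],[46,10],[50,0]]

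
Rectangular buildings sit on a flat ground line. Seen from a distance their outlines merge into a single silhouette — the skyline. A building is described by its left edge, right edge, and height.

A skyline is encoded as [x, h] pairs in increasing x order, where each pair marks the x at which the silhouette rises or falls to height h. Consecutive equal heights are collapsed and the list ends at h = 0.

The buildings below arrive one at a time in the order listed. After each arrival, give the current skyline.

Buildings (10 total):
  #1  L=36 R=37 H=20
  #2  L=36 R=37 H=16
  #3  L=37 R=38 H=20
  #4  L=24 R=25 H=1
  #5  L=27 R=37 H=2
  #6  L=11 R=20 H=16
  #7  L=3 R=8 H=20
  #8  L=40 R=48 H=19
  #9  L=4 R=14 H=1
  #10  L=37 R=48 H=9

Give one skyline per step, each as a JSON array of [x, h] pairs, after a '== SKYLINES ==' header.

== SKYLINES ==
[[36,20],[37,0]]
[[36,20],[37,0]]
[[36,20],[38,0]]
[[24,1],[25,0],[36,20],[38,0]]
[[24,1],[25,0],[27,2],[36,20],[38,0]]
[[11,16],[20,0],[24,1],[25,0],[27,2],[36,20],[38,0]]
[[3,20],[8,0],[11,16],[20,0],[24,1],[25,0],[27,2],[36,20],[38,0]]
[[3,20],[8,0],[11,16],[20,0],[24,1],[25,0],[27,2],[36,20],[38,0],[40,19],[48,0]]
[[3,20],[8,1],[11,16],[20,0],[24,1],[25,0],[27,2],[36,20],[38,0],[40,19],[48,0]]
[[3,20],[8,1],[11,16],[20,0],[24,1],[25,0],[27,2],[36,20],[38,9],[40,19],[48,0]]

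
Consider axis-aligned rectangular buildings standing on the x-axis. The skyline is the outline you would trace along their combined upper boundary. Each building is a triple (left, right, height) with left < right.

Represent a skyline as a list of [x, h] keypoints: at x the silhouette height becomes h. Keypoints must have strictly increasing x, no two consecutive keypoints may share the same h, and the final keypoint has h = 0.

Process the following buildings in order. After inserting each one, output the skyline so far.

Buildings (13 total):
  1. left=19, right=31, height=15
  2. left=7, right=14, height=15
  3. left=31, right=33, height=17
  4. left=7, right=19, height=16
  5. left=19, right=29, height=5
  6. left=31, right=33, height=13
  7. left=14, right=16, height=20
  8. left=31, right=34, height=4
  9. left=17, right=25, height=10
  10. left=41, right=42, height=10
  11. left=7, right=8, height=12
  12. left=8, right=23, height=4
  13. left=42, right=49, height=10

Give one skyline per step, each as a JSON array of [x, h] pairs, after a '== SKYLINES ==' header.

== SKYLINES ==
[[19,15],[31,0]]
[[7,15],[14,0],[19,15],[31,0]]
[[7,15],[14,0],[19,15],[31,17],[33,0]]
[[7,16],[19,15],[31,17],[33,0]]
[[7,16],[19,15],[31,17],[33,0]]
[[7,16],[19,15],[31,17],[33,0]]
[[7,16],[14,20],[16,16],[19,15],[31,17],[33,0]]
[[7,16],[14,20],[16,16],[19,15],[31,17],[33,4],[34,0]]
[[7,16],[14,20],[16,16],[19,15],[31,17],[33,4],[34,0]]
[[7,16],[14,20],[16,16],[19,15],[31,17],[33,4],[34,0],[41,10],[42,0]]
[[7,16],[14,20],[16,16],[19,15],[31,17],[33,4],[34,0],[41,10],[42,0]]
[[7,16],[14,20],[16,16],[19,15],[31,17],[33,4],[34,0],[41,10],[42,0]]
[[7,16],[14,20],[16,16],[19,15],[31,17],[33,4],[34,0],[41,10],[49,0]]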